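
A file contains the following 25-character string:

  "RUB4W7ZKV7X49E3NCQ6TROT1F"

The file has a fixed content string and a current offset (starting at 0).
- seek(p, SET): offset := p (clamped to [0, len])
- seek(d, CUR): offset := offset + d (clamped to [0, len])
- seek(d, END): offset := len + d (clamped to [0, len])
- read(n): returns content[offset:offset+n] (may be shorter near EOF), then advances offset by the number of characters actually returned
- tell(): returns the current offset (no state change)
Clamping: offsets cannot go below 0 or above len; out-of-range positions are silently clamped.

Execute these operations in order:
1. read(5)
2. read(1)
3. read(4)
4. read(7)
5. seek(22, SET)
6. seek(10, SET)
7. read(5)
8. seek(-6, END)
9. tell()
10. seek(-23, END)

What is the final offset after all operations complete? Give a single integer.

After 1 (read(5)): returned 'RUB4W', offset=5
After 2 (read(1)): returned '7', offset=6
After 3 (read(4)): returned 'ZKV7', offset=10
After 4 (read(7)): returned 'X49E3NC', offset=17
After 5 (seek(22, SET)): offset=22
After 6 (seek(10, SET)): offset=10
After 7 (read(5)): returned 'X49E3', offset=15
After 8 (seek(-6, END)): offset=19
After 9 (tell()): offset=19
After 10 (seek(-23, END)): offset=2

Answer: 2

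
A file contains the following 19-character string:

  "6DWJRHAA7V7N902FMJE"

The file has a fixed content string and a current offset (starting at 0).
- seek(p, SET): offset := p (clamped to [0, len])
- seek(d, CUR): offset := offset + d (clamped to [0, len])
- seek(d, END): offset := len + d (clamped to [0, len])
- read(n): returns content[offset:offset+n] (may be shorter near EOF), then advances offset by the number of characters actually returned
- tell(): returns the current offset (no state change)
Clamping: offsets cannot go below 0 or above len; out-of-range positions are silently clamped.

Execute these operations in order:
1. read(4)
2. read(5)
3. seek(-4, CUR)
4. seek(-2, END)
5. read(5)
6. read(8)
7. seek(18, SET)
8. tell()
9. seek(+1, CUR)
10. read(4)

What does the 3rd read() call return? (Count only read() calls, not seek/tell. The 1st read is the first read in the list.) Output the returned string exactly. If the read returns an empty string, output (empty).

After 1 (read(4)): returned '6DWJ', offset=4
After 2 (read(5)): returned 'RHAA7', offset=9
After 3 (seek(-4, CUR)): offset=5
After 4 (seek(-2, END)): offset=17
After 5 (read(5)): returned 'JE', offset=19
After 6 (read(8)): returned '', offset=19
After 7 (seek(18, SET)): offset=18
After 8 (tell()): offset=18
After 9 (seek(+1, CUR)): offset=19
After 10 (read(4)): returned '', offset=19

Answer: JE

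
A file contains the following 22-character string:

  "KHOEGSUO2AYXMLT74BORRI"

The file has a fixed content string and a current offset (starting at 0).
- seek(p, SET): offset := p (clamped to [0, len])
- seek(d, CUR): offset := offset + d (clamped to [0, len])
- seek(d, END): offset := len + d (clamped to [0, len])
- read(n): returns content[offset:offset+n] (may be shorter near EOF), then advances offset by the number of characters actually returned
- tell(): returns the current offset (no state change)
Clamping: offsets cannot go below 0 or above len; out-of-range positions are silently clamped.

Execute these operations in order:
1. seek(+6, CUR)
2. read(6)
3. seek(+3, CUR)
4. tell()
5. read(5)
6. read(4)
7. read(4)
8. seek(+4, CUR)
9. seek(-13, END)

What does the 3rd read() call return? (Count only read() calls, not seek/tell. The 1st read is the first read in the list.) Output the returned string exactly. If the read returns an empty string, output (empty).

After 1 (seek(+6, CUR)): offset=6
After 2 (read(6)): returned 'UO2AYX', offset=12
After 3 (seek(+3, CUR)): offset=15
After 4 (tell()): offset=15
After 5 (read(5)): returned '74BOR', offset=20
After 6 (read(4)): returned 'RI', offset=22
After 7 (read(4)): returned '', offset=22
After 8 (seek(+4, CUR)): offset=22
After 9 (seek(-13, END)): offset=9

Answer: RI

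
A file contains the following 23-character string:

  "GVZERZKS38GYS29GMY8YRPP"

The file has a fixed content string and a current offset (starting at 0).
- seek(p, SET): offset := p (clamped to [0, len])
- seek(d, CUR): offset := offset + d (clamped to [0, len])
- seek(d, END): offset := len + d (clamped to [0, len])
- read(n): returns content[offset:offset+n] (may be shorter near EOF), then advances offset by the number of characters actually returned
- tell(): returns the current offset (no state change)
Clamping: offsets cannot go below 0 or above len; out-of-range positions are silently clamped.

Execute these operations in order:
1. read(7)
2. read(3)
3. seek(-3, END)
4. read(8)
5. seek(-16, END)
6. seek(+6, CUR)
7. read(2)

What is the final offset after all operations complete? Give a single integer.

Answer: 15

Derivation:
After 1 (read(7)): returned 'GVZERZK', offset=7
After 2 (read(3)): returned 'S38', offset=10
After 3 (seek(-3, END)): offset=20
After 4 (read(8)): returned 'RPP', offset=23
After 5 (seek(-16, END)): offset=7
After 6 (seek(+6, CUR)): offset=13
After 7 (read(2)): returned '29', offset=15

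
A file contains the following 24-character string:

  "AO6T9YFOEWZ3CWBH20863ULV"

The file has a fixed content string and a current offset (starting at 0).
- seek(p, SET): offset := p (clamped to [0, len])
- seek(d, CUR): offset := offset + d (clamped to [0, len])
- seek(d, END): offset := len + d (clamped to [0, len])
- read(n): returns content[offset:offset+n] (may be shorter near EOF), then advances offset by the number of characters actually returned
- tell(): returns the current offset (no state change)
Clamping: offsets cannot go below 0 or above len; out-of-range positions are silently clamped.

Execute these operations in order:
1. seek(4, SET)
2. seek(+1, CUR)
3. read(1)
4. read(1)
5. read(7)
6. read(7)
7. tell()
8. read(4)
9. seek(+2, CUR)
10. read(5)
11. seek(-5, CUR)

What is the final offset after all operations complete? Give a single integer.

After 1 (seek(4, SET)): offset=4
After 2 (seek(+1, CUR)): offset=5
After 3 (read(1)): returned 'Y', offset=6
After 4 (read(1)): returned 'F', offset=7
After 5 (read(7)): returned 'OEWZ3CW', offset=14
After 6 (read(7)): returned 'BH20863', offset=21
After 7 (tell()): offset=21
After 8 (read(4)): returned 'ULV', offset=24
After 9 (seek(+2, CUR)): offset=24
After 10 (read(5)): returned '', offset=24
After 11 (seek(-5, CUR)): offset=19

Answer: 19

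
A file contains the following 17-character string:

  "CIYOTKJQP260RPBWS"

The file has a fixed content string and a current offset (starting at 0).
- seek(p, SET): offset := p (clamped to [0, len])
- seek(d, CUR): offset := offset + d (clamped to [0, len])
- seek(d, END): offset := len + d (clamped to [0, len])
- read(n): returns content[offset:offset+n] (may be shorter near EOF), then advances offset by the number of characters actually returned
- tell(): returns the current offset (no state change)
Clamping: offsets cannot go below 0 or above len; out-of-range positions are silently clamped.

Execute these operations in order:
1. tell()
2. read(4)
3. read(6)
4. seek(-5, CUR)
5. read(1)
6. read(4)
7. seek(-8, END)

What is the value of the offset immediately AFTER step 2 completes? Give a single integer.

After 1 (tell()): offset=0
After 2 (read(4)): returned 'CIYO', offset=4

Answer: 4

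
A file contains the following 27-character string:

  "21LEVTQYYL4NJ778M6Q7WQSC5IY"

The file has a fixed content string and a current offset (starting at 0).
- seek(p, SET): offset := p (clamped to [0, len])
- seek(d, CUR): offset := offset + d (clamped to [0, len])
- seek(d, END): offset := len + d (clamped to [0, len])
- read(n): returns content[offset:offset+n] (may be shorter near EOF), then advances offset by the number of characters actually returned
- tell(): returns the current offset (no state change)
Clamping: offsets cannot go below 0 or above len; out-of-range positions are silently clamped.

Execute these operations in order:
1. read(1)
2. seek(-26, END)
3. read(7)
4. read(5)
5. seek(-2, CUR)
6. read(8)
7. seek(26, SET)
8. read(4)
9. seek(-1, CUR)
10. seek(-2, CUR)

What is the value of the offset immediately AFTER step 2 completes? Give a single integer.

Answer: 1

Derivation:
After 1 (read(1)): returned '2', offset=1
After 2 (seek(-26, END)): offset=1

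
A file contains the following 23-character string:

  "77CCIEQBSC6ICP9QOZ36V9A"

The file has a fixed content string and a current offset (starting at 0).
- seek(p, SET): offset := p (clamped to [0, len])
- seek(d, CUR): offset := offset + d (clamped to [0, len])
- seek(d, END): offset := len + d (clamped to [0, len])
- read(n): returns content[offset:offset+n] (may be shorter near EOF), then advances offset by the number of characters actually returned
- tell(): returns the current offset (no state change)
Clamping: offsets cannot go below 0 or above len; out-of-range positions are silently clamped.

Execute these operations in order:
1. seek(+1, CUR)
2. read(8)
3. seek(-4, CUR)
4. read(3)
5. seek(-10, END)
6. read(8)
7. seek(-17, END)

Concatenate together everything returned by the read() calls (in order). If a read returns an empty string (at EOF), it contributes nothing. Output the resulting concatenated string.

After 1 (seek(+1, CUR)): offset=1
After 2 (read(8)): returned '7CCIEQBS', offset=9
After 3 (seek(-4, CUR)): offset=5
After 4 (read(3)): returned 'EQB', offset=8
After 5 (seek(-10, END)): offset=13
After 6 (read(8)): returned 'P9QOZ36V', offset=21
After 7 (seek(-17, END)): offset=6

Answer: 7CCIEQBSEQBP9QOZ36V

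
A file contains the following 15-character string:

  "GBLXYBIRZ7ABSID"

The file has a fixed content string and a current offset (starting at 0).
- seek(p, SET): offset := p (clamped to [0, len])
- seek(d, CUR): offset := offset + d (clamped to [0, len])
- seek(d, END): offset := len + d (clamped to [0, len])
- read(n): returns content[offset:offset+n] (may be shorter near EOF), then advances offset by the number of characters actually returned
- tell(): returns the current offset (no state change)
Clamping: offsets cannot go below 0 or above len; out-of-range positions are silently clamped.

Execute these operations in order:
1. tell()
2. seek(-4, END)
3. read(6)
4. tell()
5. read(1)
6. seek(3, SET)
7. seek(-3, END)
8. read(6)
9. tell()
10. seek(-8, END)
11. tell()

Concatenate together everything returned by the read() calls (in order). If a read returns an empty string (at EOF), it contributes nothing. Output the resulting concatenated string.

Answer: BSIDSID

Derivation:
After 1 (tell()): offset=0
After 2 (seek(-4, END)): offset=11
After 3 (read(6)): returned 'BSID', offset=15
After 4 (tell()): offset=15
After 5 (read(1)): returned '', offset=15
After 6 (seek(3, SET)): offset=3
After 7 (seek(-3, END)): offset=12
After 8 (read(6)): returned 'SID', offset=15
After 9 (tell()): offset=15
After 10 (seek(-8, END)): offset=7
After 11 (tell()): offset=7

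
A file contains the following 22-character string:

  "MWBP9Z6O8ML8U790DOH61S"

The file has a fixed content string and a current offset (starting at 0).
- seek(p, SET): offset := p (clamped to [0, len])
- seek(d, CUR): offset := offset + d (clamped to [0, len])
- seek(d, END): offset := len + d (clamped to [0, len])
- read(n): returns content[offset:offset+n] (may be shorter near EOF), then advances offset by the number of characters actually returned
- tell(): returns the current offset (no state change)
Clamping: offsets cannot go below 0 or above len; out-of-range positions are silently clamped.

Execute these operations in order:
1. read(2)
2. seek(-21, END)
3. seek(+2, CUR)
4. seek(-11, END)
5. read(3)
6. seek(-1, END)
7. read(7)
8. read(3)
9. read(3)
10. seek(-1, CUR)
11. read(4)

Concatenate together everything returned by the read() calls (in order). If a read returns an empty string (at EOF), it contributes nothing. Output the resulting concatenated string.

After 1 (read(2)): returned 'MW', offset=2
After 2 (seek(-21, END)): offset=1
After 3 (seek(+2, CUR)): offset=3
After 4 (seek(-11, END)): offset=11
After 5 (read(3)): returned '8U7', offset=14
After 6 (seek(-1, END)): offset=21
After 7 (read(7)): returned 'S', offset=22
After 8 (read(3)): returned '', offset=22
After 9 (read(3)): returned '', offset=22
After 10 (seek(-1, CUR)): offset=21
After 11 (read(4)): returned 'S', offset=22

Answer: MW8U7SS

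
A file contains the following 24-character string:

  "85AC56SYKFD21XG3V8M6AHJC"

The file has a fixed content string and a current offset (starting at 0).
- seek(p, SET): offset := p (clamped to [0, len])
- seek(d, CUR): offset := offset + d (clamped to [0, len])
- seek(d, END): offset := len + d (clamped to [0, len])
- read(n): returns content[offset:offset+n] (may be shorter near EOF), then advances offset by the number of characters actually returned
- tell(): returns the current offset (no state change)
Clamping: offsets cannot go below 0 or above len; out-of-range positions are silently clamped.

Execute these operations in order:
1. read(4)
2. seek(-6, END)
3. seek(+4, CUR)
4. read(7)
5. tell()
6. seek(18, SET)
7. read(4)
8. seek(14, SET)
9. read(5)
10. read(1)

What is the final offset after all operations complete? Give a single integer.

After 1 (read(4)): returned '85AC', offset=4
After 2 (seek(-6, END)): offset=18
After 3 (seek(+4, CUR)): offset=22
After 4 (read(7)): returned 'JC', offset=24
After 5 (tell()): offset=24
After 6 (seek(18, SET)): offset=18
After 7 (read(4)): returned 'M6AH', offset=22
After 8 (seek(14, SET)): offset=14
After 9 (read(5)): returned 'G3V8M', offset=19
After 10 (read(1)): returned '6', offset=20

Answer: 20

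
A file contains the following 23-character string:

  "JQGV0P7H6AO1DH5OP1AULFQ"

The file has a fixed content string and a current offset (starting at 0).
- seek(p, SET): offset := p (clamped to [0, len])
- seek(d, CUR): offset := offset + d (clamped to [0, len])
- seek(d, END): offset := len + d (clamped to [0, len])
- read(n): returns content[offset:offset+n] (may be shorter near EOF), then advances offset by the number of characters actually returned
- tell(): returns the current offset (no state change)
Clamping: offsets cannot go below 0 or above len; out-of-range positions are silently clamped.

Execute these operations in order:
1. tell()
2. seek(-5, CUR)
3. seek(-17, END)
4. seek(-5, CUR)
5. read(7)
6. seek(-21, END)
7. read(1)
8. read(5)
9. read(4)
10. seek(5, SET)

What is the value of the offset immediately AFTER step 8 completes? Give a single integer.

Answer: 8

Derivation:
After 1 (tell()): offset=0
After 2 (seek(-5, CUR)): offset=0
After 3 (seek(-17, END)): offset=6
After 4 (seek(-5, CUR)): offset=1
After 5 (read(7)): returned 'QGV0P7H', offset=8
After 6 (seek(-21, END)): offset=2
After 7 (read(1)): returned 'G', offset=3
After 8 (read(5)): returned 'V0P7H', offset=8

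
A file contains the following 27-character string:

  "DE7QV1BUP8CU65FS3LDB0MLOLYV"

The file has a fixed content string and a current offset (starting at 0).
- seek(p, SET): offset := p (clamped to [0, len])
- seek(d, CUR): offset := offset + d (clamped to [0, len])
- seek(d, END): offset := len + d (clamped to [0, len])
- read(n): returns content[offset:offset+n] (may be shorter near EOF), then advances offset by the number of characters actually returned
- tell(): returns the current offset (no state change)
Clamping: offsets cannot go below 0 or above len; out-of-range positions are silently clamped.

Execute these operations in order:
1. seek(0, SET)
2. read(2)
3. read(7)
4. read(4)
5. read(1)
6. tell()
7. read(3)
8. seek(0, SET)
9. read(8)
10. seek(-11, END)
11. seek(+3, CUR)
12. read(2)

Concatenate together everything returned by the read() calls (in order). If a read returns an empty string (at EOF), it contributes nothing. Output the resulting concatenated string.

Answer: DE7QV1BUP8CU65FS3DE7QV1BUB0

Derivation:
After 1 (seek(0, SET)): offset=0
After 2 (read(2)): returned 'DE', offset=2
After 3 (read(7)): returned '7QV1BUP', offset=9
After 4 (read(4)): returned '8CU6', offset=13
After 5 (read(1)): returned '5', offset=14
After 6 (tell()): offset=14
After 7 (read(3)): returned 'FS3', offset=17
After 8 (seek(0, SET)): offset=0
After 9 (read(8)): returned 'DE7QV1BU', offset=8
After 10 (seek(-11, END)): offset=16
After 11 (seek(+3, CUR)): offset=19
After 12 (read(2)): returned 'B0', offset=21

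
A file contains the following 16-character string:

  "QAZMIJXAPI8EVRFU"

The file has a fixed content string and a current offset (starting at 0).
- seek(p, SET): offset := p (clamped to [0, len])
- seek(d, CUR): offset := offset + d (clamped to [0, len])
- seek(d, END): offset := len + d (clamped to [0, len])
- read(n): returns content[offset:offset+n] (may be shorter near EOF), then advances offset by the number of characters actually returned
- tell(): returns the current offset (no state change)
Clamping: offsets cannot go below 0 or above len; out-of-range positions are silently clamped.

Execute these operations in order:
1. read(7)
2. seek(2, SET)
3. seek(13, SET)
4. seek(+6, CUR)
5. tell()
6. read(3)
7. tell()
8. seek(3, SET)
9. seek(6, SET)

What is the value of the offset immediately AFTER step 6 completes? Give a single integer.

Answer: 16

Derivation:
After 1 (read(7)): returned 'QAZMIJX', offset=7
After 2 (seek(2, SET)): offset=2
After 3 (seek(13, SET)): offset=13
After 4 (seek(+6, CUR)): offset=16
After 5 (tell()): offset=16
After 6 (read(3)): returned '', offset=16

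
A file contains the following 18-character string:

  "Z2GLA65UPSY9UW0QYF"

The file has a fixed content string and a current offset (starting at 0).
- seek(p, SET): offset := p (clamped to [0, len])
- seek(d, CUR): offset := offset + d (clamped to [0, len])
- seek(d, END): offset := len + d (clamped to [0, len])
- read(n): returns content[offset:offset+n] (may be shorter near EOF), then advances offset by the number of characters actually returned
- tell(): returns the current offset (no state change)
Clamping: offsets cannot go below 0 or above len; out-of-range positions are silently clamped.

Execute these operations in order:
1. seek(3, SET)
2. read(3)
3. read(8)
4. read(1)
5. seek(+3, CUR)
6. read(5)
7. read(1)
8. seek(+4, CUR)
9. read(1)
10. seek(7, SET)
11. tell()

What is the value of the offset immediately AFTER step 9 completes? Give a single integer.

Answer: 18

Derivation:
After 1 (seek(3, SET)): offset=3
After 2 (read(3)): returned 'LA6', offset=6
After 3 (read(8)): returned '5UPSY9UW', offset=14
After 4 (read(1)): returned '0', offset=15
After 5 (seek(+3, CUR)): offset=18
After 6 (read(5)): returned '', offset=18
After 7 (read(1)): returned '', offset=18
After 8 (seek(+4, CUR)): offset=18
After 9 (read(1)): returned '', offset=18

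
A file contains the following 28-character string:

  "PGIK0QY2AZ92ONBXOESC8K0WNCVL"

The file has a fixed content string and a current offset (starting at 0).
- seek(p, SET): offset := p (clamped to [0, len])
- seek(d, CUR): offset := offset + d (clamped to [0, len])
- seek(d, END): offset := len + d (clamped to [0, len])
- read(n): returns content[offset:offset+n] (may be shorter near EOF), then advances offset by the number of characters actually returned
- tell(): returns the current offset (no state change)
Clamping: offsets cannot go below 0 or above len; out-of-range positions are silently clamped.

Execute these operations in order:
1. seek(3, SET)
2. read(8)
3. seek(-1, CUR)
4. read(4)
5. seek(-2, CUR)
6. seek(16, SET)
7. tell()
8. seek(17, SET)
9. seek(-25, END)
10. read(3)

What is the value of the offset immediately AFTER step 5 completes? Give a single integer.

Answer: 12

Derivation:
After 1 (seek(3, SET)): offset=3
After 2 (read(8)): returned 'K0QY2AZ9', offset=11
After 3 (seek(-1, CUR)): offset=10
After 4 (read(4)): returned '92ON', offset=14
After 5 (seek(-2, CUR)): offset=12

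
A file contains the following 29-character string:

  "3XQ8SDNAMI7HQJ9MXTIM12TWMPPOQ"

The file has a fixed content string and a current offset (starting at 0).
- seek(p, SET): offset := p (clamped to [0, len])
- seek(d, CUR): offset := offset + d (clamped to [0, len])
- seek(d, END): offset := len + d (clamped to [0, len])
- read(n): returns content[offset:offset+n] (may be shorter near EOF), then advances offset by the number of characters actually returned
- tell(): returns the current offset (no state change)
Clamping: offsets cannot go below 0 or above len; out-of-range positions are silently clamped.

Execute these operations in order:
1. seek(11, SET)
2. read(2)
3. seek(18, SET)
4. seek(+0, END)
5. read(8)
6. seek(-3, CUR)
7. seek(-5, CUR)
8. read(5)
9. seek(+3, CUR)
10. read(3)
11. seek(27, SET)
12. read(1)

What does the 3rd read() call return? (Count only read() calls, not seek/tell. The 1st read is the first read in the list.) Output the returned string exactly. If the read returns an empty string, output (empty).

Answer: 2TWMP

Derivation:
After 1 (seek(11, SET)): offset=11
After 2 (read(2)): returned 'HQ', offset=13
After 3 (seek(18, SET)): offset=18
After 4 (seek(+0, END)): offset=29
After 5 (read(8)): returned '', offset=29
After 6 (seek(-3, CUR)): offset=26
After 7 (seek(-5, CUR)): offset=21
After 8 (read(5)): returned '2TWMP', offset=26
After 9 (seek(+3, CUR)): offset=29
After 10 (read(3)): returned '', offset=29
After 11 (seek(27, SET)): offset=27
After 12 (read(1)): returned 'O', offset=28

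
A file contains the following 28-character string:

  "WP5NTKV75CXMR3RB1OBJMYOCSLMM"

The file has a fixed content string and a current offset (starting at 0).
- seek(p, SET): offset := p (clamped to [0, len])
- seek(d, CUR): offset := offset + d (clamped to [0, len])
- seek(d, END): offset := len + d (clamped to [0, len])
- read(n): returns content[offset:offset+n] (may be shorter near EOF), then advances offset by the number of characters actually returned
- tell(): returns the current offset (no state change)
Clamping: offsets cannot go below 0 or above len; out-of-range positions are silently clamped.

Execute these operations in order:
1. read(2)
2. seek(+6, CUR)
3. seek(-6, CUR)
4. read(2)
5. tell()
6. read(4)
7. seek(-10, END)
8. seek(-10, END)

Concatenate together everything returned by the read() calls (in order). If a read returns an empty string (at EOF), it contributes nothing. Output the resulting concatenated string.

After 1 (read(2)): returned 'WP', offset=2
After 2 (seek(+6, CUR)): offset=8
After 3 (seek(-6, CUR)): offset=2
After 4 (read(2)): returned '5N', offset=4
After 5 (tell()): offset=4
After 6 (read(4)): returned 'TKV7', offset=8
After 7 (seek(-10, END)): offset=18
After 8 (seek(-10, END)): offset=18

Answer: WP5NTKV7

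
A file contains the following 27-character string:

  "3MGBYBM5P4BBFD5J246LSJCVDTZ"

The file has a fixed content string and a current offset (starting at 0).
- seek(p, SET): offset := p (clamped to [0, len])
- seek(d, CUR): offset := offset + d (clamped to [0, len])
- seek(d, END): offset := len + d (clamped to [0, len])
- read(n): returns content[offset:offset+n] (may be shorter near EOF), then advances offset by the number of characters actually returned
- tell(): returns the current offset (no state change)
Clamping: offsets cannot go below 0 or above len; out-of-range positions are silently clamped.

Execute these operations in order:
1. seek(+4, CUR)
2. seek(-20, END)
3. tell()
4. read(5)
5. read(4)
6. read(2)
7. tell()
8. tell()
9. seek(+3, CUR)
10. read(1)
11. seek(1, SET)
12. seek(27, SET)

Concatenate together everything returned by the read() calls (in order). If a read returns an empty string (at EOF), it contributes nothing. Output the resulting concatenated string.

After 1 (seek(+4, CUR)): offset=4
After 2 (seek(-20, END)): offset=7
After 3 (tell()): offset=7
After 4 (read(5)): returned '5P4BB', offset=12
After 5 (read(4)): returned 'FD5J', offset=16
After 6 (read(2)): returned '24', offset=18
After 7 (tell()): offset=18
After 8 (tell()): offset=18
After 9 (seek(+3, CUR)): offset=21
After 10 (read(1)): returned 'J', offset=22
After 11 (seek(1, SET)): offset=1
After 12 (seek(27, SET)): offset=27

Answer: 5P4BBFD5J24J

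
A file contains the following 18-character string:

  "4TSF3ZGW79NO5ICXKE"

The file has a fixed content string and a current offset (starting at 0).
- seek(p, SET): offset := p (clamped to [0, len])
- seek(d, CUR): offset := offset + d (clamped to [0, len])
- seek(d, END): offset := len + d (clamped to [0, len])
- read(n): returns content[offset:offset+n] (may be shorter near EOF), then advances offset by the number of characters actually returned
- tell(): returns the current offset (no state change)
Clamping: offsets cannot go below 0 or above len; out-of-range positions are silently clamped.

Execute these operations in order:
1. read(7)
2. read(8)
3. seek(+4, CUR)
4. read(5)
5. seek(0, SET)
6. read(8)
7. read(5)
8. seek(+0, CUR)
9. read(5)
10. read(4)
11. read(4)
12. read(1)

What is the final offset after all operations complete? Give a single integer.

After 1 (read(7)): returned '4TSF3ZG', offset=7
After 2 (read(8)): returned 'W79NO5IC', offset=15
After 3 (seek(+4, CUR)): offset=18
After 4 (read(5)): returned '', offset=18
After 5 (seek(0, SET)): offset=0
After 6 (read(8)): returned '4TSF3ZGW', offset=8
After 7 (read(5)): returned '79NO5', offset=13
After 8 (seek(+0, CUR)): offset=13
After 9 (read(5)): returned 'ICXKE', offset=18
After 10 (read(4)): returned '', offset=18
After 11 (read(4)): returned '', offset=18
After 12 (read(1)): returned '', offset=18

Answer: 18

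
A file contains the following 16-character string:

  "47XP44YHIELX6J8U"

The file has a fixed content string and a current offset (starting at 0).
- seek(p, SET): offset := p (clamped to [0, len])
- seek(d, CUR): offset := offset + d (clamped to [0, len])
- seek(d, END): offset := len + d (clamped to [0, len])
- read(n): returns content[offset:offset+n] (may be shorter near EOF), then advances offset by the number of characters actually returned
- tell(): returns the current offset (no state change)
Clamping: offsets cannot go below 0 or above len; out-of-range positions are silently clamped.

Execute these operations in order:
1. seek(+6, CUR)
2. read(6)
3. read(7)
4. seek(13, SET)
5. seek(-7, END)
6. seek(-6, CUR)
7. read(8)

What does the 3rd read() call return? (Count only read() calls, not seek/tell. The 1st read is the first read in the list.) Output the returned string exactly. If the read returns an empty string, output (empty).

Answer: P44YHIEL

Derivation:
After 1 (seek(+6, CUR)): offset=6
After 2 (read(6)): returned 'YHIELX', offset=12
After 3 (read(7)): returned '6J8U', offset=16
After 4 (seek(13, SET)): offset=13
After 5 (seek(-7, END)): offset=9
After 6 (seek(-6, CUR)): offset=3
After 7 (read(8)): returned 'P44YHIEL', offset=11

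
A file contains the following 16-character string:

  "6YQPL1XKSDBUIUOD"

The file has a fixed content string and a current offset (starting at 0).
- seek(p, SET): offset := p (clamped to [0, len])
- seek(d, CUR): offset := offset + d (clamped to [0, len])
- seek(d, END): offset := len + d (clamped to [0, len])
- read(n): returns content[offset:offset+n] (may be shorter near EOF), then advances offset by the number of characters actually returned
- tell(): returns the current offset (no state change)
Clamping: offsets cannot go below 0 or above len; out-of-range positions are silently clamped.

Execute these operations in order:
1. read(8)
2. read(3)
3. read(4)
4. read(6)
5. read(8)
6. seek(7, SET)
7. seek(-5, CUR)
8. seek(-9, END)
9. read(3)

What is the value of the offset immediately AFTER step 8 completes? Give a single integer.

Answer: 7

Derivation:
After 1 (read(8)): returned '6YQPL1XK', offset=8
After 2 (read(3)): returned 'SDB', offset=11
After 3 (read(4)): returned 'UIUO', offset=15
After 4 (read(6)): returned 'D', offset=16
After 5 (read(8)): returned '', offset=16
After 6 (seek(7, SET)): offset=7
After 7 (seek(-5, CUR)): offset=2
After 8 (seek(-9, END)): offset=7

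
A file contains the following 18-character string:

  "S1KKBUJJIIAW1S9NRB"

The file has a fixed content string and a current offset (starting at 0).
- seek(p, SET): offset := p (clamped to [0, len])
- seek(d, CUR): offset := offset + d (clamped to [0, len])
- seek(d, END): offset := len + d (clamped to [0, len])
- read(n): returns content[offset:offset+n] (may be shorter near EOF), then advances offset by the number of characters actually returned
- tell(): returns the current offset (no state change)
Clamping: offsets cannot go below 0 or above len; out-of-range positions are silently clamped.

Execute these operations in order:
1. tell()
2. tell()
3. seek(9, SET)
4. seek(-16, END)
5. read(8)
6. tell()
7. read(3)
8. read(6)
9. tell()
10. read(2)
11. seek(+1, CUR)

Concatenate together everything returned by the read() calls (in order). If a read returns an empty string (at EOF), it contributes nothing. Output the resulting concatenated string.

After 1 (tell()): offset=0
After 2 (tell()): offset=0
After 3 (seek(9, SET)): offset=9
After 4 (seek(-16, END)): offset=2
After 5 (read(8)): returned 'KKBUJJII', offset=10
After 6 (tell()): offset=10
After 7 (read(3)): returned 'AW1', offset=13
After 8 (read(6)): returned 'S9NRB', offset=18
After 9 (tell()): offset=18
After 10 (read(2)): returned '', offset=18
After 11 (seek(+1, CUR)): offset=18

Answer: KKBUJJIIAW1S9NRB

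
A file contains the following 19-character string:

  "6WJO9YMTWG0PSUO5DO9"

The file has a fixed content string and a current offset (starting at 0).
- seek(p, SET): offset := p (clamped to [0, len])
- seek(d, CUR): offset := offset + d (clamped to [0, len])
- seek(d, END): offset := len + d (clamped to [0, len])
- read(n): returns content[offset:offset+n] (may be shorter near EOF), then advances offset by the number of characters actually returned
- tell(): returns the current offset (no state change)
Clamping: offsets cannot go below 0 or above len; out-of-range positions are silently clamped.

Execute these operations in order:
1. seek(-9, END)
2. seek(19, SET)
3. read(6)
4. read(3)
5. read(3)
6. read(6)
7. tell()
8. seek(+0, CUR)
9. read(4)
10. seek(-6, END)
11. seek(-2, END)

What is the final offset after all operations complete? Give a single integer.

Answer: 17

Derivation:
After 1 (seek(-9, END)): offset=10
After 2 (seek(19, SET)): offset=19
After 3 (read(6)): returned '', offset=19
After 4 (read(3)): returned '', offset=19
After 5 (read(3)): returned '', offset=19
After 6 (read(6)): returned '', offset=19
After 7 (tell()): offset=19
After 8 (seek(+0, CUR)): offset=19
After 9 (read(4)): returned '', offset=19
After 10 (seek(-6, END)): offset=13
After 11 (seek(-2, END)): offset=17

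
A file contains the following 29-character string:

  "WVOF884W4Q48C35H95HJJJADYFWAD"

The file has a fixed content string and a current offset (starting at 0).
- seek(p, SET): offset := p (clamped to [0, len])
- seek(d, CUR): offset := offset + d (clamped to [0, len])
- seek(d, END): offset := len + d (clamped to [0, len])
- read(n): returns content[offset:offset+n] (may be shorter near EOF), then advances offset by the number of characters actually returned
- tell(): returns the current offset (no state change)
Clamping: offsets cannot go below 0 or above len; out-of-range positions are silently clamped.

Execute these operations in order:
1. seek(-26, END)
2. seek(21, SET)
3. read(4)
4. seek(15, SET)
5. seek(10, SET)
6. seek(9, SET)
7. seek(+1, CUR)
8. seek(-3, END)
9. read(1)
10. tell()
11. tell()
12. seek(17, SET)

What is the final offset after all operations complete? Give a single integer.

Answer: 17

Derivation:
After 1 (seek(-26, END)): offset=3
After 2 (seek(21, SET)): offset=21
After 3 (read(4)): returned 'JADY', offset=25
After 4 (seek(15, SET)): offset=15
After 5 (seek(10, SET)): offset=10
After 6 (seek(9, SET)): offset=9
After 7 (seek(+1, CUR)): offset=10
After 8 (seek(-3, END)): offset=26
After 9 (read(1)): returned 'W', offset=27
After 10 (tell()): offset=27
After 11 (tell()): offset=27
After 12 (seek(17, SET)): offset=17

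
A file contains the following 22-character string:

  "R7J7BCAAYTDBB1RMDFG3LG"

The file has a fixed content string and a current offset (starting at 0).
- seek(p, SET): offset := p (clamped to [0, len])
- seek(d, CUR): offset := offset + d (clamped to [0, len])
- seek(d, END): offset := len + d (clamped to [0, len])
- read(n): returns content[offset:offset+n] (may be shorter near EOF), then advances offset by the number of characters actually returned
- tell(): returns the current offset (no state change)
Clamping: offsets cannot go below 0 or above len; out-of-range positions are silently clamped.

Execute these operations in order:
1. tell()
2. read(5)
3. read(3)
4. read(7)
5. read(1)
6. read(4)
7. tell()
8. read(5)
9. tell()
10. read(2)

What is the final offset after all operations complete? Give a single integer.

After 1 (tell()): offset=0
After 2 (read(5)): returned 'R7J7B', offset=5
After 3 (read(3)): returned 'CAA', offset=8
After 4 (read(7)): returned 'YTDBB1R', offset=15
After 5 (read(1)): returned 'M', offset=16
After 6 (read(4)): returned 'DFG3', offset=20
After 7 (tell()): offset=20
After 8 (read(5)): returned 'LG', offset=22
After 9 (tell()): offset=22
After 10 (read(2)): returned '', offset=22

Answer: 22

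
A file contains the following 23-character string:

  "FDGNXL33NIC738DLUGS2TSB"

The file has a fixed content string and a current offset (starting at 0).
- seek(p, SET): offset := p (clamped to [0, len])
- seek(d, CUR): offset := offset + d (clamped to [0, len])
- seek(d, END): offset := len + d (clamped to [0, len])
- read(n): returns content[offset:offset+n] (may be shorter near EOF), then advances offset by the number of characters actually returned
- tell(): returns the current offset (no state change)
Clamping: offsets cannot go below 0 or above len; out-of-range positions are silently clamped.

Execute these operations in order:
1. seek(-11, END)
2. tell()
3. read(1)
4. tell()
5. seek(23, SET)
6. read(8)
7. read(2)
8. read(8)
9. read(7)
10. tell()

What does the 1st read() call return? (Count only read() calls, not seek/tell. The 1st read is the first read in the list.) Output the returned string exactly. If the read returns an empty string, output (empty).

Answer: 3

Derivation:
After 1 (seek(-11, END)): offset=12
After 2 (tell()): offset=12
After 3 (read(1)): returned '3', offset=13
After 4 (tell()): offset=13
After 5 (seek(23, SET)): offset=23
After 6 (read(8)): returned '', offset=23
After 7 (read(2)): returned '', offset=23
After 8 (read(8)): returned '', offset=23
After 9 (read(7)): returned '', offset=23
After 10 (tell()): offset=23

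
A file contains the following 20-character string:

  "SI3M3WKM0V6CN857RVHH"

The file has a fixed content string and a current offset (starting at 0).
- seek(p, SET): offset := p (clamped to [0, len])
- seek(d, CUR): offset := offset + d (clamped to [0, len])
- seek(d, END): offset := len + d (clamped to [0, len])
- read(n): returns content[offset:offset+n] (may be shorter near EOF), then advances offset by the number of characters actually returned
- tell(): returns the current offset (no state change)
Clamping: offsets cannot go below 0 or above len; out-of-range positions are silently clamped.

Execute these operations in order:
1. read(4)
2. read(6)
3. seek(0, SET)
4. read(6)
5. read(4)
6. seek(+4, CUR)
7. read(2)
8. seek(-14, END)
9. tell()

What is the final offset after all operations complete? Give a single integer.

Answer: 6

Derivation:
After 1 (read(4)): returned 'SI3M', offset=4
After 2 (read(6)): returned '3WKM0V', offset=10
After 3 (seek(0, SET)): offset=0
After 4 (read(6)): returned 'SI3M3W', offset=6
After 5 (read(4)): returned 'KM0V', offset=10
After 6 (seek(+4, CUR)): offset=14
After 7 (read(2)): returned '57', offset=16
After 8 (seek(-14, END)): offset=6
After 9 (tell()): offset=6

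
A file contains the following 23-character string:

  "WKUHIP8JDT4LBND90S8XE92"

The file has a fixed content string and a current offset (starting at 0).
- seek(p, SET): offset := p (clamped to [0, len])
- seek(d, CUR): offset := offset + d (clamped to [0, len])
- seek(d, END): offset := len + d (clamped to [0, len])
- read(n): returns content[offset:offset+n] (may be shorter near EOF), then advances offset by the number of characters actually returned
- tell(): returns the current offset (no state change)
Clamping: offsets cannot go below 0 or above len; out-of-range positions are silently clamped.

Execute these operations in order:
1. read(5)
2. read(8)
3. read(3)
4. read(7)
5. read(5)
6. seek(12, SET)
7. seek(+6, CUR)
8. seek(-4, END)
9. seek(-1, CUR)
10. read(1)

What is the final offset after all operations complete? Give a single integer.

Answer: 19

Derivation:
After 1 (read(5)): returned 'WKUHI', offset=5
After 2 (read(8)): returned 'P8JDT4LB', offset=13
After 3 (read(3)): returned 'ND9', offset=16
After 4 (read(7)): returned '0S8XE92', offset=23
After 5 (read(5)): returned '', offset=23
After 6 (seek(12, SET)): offset=12
After 7 (seek(+6, CUR)): offset=18
After 8 (seek(-4, END)): offset=19
After 9 (seek(-1, CUR)): offset=18
After 10 (read(1)): returned '8', offset=19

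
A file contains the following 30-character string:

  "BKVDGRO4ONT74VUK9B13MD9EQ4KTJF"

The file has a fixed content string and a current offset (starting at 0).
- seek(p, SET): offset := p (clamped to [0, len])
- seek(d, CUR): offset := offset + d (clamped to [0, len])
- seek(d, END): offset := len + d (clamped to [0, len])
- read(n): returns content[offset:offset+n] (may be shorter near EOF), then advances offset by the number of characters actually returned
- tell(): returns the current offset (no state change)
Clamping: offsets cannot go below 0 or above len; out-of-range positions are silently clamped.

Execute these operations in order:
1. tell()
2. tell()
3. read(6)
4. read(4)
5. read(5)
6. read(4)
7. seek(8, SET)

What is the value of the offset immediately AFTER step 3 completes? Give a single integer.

After 1 (tell()): offset=0
After 2 (tell()): offset=0
After 3 (read(6)): returned 'BKVDGR', offset=6

Answer: 6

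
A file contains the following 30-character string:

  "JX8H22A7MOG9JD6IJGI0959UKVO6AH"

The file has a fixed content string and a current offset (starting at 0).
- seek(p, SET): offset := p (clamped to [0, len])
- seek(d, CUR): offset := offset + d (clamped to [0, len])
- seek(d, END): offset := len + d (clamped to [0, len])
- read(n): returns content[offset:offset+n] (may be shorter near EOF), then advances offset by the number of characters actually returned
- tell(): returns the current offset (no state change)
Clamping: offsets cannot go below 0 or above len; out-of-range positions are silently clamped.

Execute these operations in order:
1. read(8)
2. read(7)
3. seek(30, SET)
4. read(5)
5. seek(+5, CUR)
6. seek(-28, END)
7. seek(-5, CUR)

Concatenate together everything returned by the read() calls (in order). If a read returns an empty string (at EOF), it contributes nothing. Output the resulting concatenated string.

After 1 (read(8)): returned 'JX8H22A7', offset=8
After 2 (read(7)): returned 'MOG9JD6', offset=15
After 3 (seek(30, SET)): offset=30
After 4 (read(5)): returned '', offset=30
After 5 (seek(+5, CUR)): offset=30
After 6 (seek(-28, END)): offset=2
After 7 (seek(-5, CUR)): offset=0

Answer: JX8H22A7MOG9JD6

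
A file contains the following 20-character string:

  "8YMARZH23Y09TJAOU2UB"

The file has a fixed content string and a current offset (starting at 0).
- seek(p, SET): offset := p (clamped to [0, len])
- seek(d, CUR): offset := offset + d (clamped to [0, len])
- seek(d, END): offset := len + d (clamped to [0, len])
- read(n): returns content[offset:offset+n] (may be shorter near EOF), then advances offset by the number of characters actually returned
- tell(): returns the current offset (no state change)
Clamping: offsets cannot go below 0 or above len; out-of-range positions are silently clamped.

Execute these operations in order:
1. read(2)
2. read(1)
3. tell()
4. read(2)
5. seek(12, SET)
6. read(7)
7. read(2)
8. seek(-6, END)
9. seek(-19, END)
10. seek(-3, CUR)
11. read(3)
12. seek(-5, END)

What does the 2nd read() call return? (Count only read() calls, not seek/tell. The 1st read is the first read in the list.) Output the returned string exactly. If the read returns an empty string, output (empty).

Answer: M

Derivation:
After 1 (read(2)): returned '8Y', offset=2
After 2 (read(1)): returned 'M', offset=3
After 3 (tell()): offset=3
After 4 (read(2)): returned 'AR', offset=5
After 5 (seek(12, SET)): offset=12
After 6 (read(7)): returned 'TJAOU2U', offset=19
After 7 (read(2)): returned 'B', offset=20
After 8 (seek(-6, END)): offset=14
After 9 (seek(-19, END)): offset=1
After 10 (seek(-3, CUR)): offset=0
After 11 (read(3)): returned '8YM', offset=3
After 12 (seek(-5, END)): offset=15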